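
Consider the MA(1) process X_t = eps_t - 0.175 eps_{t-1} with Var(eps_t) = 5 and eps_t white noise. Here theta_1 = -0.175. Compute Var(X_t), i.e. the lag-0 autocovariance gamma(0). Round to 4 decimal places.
\gamma(0) = 5.1531

For an MA(q) process X_t = eps_t + sum_i theta_i eps_{t-i} with
Var(eps_t) = sigma^2, the variance is
  gamma(0) = sigma^2 * (1 + sum_i theta_i^2).
  sum_i theta_i^2 = (-0.175)^2 = 0.030625.
  gamma(0) = 5 * (1 + 0.030625) = 5 * 1.030625 = 5.153125, which rounds to 5.1531.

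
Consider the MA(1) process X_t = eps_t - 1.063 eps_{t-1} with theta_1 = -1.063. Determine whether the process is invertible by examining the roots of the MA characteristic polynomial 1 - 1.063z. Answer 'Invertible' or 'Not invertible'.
\text{Not invertible}

The MA(q) characteristic polynomial is P(z) = 1 - 1.063z.
Invertibility requires all roots to lie outside the unit circle, i.e. |z| > 1 for every root.
This is linear in z: 1 + (-1.063) z = 0  =>  z = -1/(-1.063) = 0.940734,  |z| = 0.940734.
Moduli of all roots: 0.9407.
All moduli strictly greater than 1? No.
Verdict: Not invertible.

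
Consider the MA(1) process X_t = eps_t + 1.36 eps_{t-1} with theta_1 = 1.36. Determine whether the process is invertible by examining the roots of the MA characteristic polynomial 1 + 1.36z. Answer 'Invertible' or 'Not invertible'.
\text{Not invertible}

The MA(q) characteristic polynomial is P(z) = 1 + 1.36z.
Invertibility requires all roots to lie outside the unit circle, i.e. |z| > 1 for every root.
This is linear in z: 1 + (1.36) z = 0  =>  z = -1/(1.36) = -0.735294,  |z| = 0.735294.
Moduli of all roots: 0.7353.
All moduli strictly greater than 1? No.
Verdict: Not invertible.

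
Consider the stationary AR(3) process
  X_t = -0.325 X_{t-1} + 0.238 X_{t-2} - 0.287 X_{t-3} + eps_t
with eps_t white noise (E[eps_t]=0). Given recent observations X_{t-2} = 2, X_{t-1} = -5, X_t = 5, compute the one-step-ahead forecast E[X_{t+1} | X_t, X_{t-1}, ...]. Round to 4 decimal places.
E[X_{t+1} \mid \mathcal F_t] = -3.3890

For an AR(p) model X_t = c + sum_i phi_i X_{t-i} + eps_t, the
one-step-ahead conditional mean is
  E[X_{t+1} | X_t, ...] = c + sum_i phi_i X_{t+1-i}.
Substitute known values:
  E[X_{t+1} | ...] = (-0.325) * (5) + (0.238) * (-5) + (-0.287) * (2)
                   = -3.3890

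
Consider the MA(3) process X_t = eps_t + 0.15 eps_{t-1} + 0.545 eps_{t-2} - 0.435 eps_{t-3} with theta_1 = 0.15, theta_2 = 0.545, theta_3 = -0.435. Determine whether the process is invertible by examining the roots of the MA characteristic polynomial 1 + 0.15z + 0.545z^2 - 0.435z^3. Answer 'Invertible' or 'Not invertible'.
\text{Invertible}

The MA(q) characteristic polynomial is P(z) = 1 + 0.15z + 0.545z^2 - 0.435z^3.
Invertibility requires all roots to lie outside the unit circle, i.e. |z| > 1 for every root.
Degree 3: look for a simple real root z0 first, then factor out (1 - z/z0) and solve the remaining quadratic.
Testing z0 = 2: P(2) = 1 + (0.15)(2) + (0.545)(2)^2 + (-0.435)(2)^3
  = 1 + (0.3) + (2.18) + (-3.48) = 0.  So z_0 = 2 is a root, |z_0| = 2.
Divide out the factor (1 - 0.5 z) = (1 - z/z0) (since 1/z0 = 0.5):
  P(z) = (1 - 0.5 z)(1 + (0.65) z + (0.87) z^2)
  [check: z-coef 0.65 - (0.5) = 0.15; z^2-coef 0.87 - (0.5)(0.65) = 0.545; z^3-coef -(0.5)(0.87) = -0.435.]
Remaining roots from the quadratic factor 1 + (0.65) z + (0.87) z^2:
  Set 1 + (0.65) z + (0.87) z^2 = 0, i.e. a z^2 + b z + c = 0 with a = 0.87, b = 0.65, c = 1.
  Discriminant D = b^2 - 4ac = (0.65)^2 - 4*(0.87)*1 = 0.4225 - (3.48) = -3.0575.
  D < 0, so the roots are the complex-conjugate pair z = (-b +/- i sqrt(-D)) / (2a) = -0.3736 +/- 1.0049i.
  For a conjugate pair |z|^2 = z * conj(z) = (product of roots) = c/a = 1/(0.87) = 1.149425, so |z| = sqrt(1.149425) = 1.0721 for both roots.
Moduli of all roots: 2.0000, 1.0721, 1.0721.
All moduli strictly greater than 1? Yes.
Verdict: Invertible.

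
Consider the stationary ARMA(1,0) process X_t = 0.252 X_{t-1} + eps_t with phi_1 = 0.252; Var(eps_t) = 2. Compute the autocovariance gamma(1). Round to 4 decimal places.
\gamma(1) = 0.5382

Multiply the model equation by X_{t-k} and take expectations. With theta_0 = psi_0 = 1 and psi_j the MA(infinity) weights, this gives
  gamma(k) - sum_i phi_i gamma(k-i) = c_k,
  c_k = sigma^2 * sum_{j=k..q} theta_j psi_{j-k}   (c_k = 0 for k > q),
using gamma(-m) = gamma(m).
Pure AR (q = 0): c_0 = sigma^2 = 2, c_k = 0 for k >= 1.
Equations for k = 0 and k = 1 (AR order 1):
  gamma(0) = phi_1 gamma(1) + c_0
  gamma(1) = phi_1 gamma(0) + c_1
Substituting the second into the first: gamma(0) (1 - phi_1^2) = c_0 + phi_1 c_1, so
  gamma(0) = c_0 / (1 - phi_1^2) = 2 / (1 - (0.252)^2) = 2 / 0.936496 = 2.13562.
  gamma(1) = phi_1 gamma(0) = (0.252)(2.13562) = 0.538176.
Therefore gamma(1) = 0.5382 (to 4 decimal places).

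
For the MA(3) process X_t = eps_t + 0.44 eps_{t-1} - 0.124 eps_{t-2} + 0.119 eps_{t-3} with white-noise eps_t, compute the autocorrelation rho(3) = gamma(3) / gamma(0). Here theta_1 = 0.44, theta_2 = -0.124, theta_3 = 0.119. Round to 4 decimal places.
\rho(3) = 0.0973

For an MA(q) process with theta_0 = 1, the autocovariance is
  gamma(k) = sigma^2 * sum_{i=0..q-k} theta_i * theta_{i+k},
and rho(k) = gamma(k) / gamma(0). Sigma^2 cancels.
  numerator   = (1)*(0.119) = 0.119.
  denominator = (1)^2 + (0.44)^2 + (-0.124)^2 + (0.119)^2 = 1.223137.
  rho(3) = 0.119 / 1.223137 = 0.0973.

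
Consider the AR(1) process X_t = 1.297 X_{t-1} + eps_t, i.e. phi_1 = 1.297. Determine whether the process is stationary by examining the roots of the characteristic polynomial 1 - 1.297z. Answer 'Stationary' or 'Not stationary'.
\text{Not stationary}

The AR(p) characteristic polynomial is P(z) = 1 - 1.297z.
Stationarity requires all roots to lie outside the unit circle, i.e. |z| > 1 for every root.
This is linear in z: 1 + (-1.297) z = 0  =>  z = -1/(-1.297) = 0.77101,  |z| = 0.77101.
Moduli of all roots: 0.7710.
All moduli strictly greater than 1? No.
Verdict: Not stationary.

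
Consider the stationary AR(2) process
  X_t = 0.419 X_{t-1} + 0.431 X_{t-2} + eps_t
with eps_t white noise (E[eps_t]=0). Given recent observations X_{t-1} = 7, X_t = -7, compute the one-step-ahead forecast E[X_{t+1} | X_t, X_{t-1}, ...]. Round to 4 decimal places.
E[X_{t+1} \mid \mathcal F_t] = 0.0840

For an AR(p) model X_t = c + sum_i phi_i X_{t-i} + eps_t, the
one-step-ahead conditional mean is
  E[X_{t+1} | X_t, ...] = c + sum_i phi_i X_{t+1-i}.
Substitute known values:
  E[X_{t+1} | ...] = (0.419) * (-7) + (0.431) * (7)
                   = 0.0840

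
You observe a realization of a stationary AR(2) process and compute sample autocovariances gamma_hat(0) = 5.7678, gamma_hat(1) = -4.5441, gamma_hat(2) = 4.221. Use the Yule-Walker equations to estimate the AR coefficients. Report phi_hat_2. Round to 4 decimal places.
\hat\phi_{2} = 0.2930

The Yule-Walker equations for an AR(p) process read, in matrix form,
  Gamma_p phi = r_p,   with   (Gamma_p)_{ij} = gamma(|i - j|),
                       (r_p)_i = gamma(i),   i,j = 1..p.
Substitute the sample gammas (Toeplitz matrix and right-hand side of size 2):
  Gamma_p = [[5.7678, -4.5441], [-4.5441, 5.7678]]
  r_p     = [-4.5441, 4.221]
Written out:
  5.7678 phi_1 - 4.5441 phi_2 = -4.5441
  -4.5441 phi_1 + 5.7678 phi_2 = 4.221
Solve by Cramer's rule:
  det = gamma(0)^2 - gamma(1)^2 = (5.7678)^2 - (-4.5441)^2 = 33.26751684 - 20.64884481 = 12.61867203
  phi_hat_1 = [gamma(1) gamma(0) - gamma(1) gamma(2)] / det = [(-4.5441)(5.7678) - (-4.5441)(4.221)] / 12.61867203 = -7.02881388 / 12.61867203 = -0.557
  phi_hat_2 = [gamma(0) gamma(2) - gamma(1)^2] / det = [(5.7678)(4.221) - (-4.5441)^2] / 12.61867203 = 3.69703899 / 12.61867203 = 0.293
So phi_hat = [-0.5570, 0.2930].
Therefore phi_hat_2 = 0.2930.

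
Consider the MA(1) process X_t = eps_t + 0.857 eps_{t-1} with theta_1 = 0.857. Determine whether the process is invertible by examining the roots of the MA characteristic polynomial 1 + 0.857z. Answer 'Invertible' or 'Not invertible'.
\text{Invertible}

The MA(q) characteristic polynomial is P(z) = 1 + 0.857z.
Invertibility requires all roots to lie outside the unit circle, i.e. |z| > 1 for every root.
This is linear in z: 1 + (0.857) z = 0  =>  z = -1/(0.857) = -1.166861,  |z| = 1.166861.
Moduli of all roots: 1.1669.
All moduli strictly greater than 1? Yes.
Verdict: Invertible.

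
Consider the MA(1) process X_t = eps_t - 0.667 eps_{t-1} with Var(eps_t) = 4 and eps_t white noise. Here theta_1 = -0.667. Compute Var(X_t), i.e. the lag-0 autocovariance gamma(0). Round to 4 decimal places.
\gamma(0) = 5.7796

For an MA(q) process X_t = eps_t + sum_i theta_i eps_{t-i} with
Var(eps_t) = sigma^2, the variance is
  gamma(0) = sigma^2 * (1 + sum_i theta_i^2).
  sum_i theta_i^2 = (-0.667)^2 = 0.444889.
  gamma(0) = 4 * (1 + 0.444889) = 4 * 1.444889 = 5.779556, which rounds to 5.7796.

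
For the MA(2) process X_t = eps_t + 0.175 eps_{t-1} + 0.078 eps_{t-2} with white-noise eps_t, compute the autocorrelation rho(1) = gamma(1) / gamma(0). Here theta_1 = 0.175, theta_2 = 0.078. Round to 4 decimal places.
\rho(1) = 0.1820

For an MA(q) process with theta_0 = 1, the autocovariance is
  gamma(k) = sigma^2 * sum_{i=0..q-k} theta_i * theta_{i+k},
and rho(k) = gamma(k) / gamma(0). Sigma^2 cancels.
  numerator   = (1)*(0.175) + (0.175)*(0.078) = 0.18865.
  denominator = (1)^2 + (0.175)^2 + (0.078)^2 = 1.036709.
  rho(1) = 0.18865 / 1.036709 = 0.1820.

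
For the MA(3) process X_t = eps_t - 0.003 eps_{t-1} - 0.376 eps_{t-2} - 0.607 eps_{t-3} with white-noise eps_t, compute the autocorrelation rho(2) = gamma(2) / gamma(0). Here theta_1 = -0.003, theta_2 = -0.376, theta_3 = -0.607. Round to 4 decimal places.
\rho(2) = -0.2478

For an MA(q) process with theta_0 = 1, the autocovariance is
  gamma(k) = sigma^2 * sum_{i=0..q-k} theta_i * theta_{i+k},
and rho(k) = gamma(k) / gamma(0). Sigma^2 cancels.
  numerator   = (1)*(-0.376) + (-0.003)*(-0.607) = -0.374179.
  denominator = (1)^2 + (-0.003)^2 + (-0.376)^2 + (-0.607)^2 = 1.509834.
  rho(2) = -0.374179 / 1.509834 = -0.2478.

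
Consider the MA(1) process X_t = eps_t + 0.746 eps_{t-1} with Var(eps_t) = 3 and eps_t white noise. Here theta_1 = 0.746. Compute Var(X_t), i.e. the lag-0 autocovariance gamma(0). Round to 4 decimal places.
\gamma(0) = 4.6695

For an MA(q) process X_t = eps_t + sum_i theta_i eps_{t-i} with
Var(eps_t) = sigma^2, the variance is
  gamma(0) = sigma^2 * (1 + sum_i theta_i^2).
  sum_i theta_i^2 = (0.746)^2 = 0.556516.
  gamma(0) = 3 * (1 + 0.556516) = 3 * 1.556516 = 4.669548, which rounds to 4.6695.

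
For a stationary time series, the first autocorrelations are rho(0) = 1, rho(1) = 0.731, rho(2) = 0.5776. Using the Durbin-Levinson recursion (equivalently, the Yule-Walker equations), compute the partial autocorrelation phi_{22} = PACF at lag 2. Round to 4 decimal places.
\phi_{22} = 0.0929

The PACF at lag k is phi_{kk}, the last component of the solution
to the Yule-Walker system G_k phi = r_k where
  (G_k)_{ij} = rho(|i - j|), (r_k)_i = rho(i), i,j = 1..k.
Equivalently, Durbin-Levinson gives phi_{kk} iteratively:
  phi_{11} = rho(1)
  phi_{kk} = [rho(k) - sum_{j=1..k-1} phi_{k-1,j} rho(k-j)]
            / [1 - sum_{j=1..k-1} phi_{k-1,j} rho(j)],
  phi_{k,j} = phi_{k-1,j} - phi_{kk} phi_{k-1,k-j},  j = 1..k-1.
Step k = 1:
  phi_11 = rho(1) = 0.731.
Step k = 2:
  phi_22 = [rho(2) - phi_11 rho(1)] / [1 - phi_11 rho(1)] = [0.5776 - (0.731)(0.731)] / [1 - (0.731)(0.731)]
         = 0.043239 / 0.465639 = 0.0929.
Therefore phi_{22} = 0.0929.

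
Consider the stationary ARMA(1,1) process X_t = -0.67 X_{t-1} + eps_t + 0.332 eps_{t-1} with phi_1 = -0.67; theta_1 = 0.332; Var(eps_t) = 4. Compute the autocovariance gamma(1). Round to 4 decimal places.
\gamma(1) = -1.9076

Multiply the model equation by X_{t-k} and take expectations. With theta_0 = psi_0 = 1 and psi_j the MA(infinity) weights, this gives
  gamma(k) - sum_i phi_i gamma(k-i) = c_k,
  c_k = sigma^2 * sum_{j=k..q} theta_j psi_{j-k}   (c_k = 0 for k > q),
using gamma(-m) = gamma(m).
psi-weights needed (psi_j = theta_j + sum_i phi_i psi_{j-i}):
  psi_1 = theta_1 + phi_1 = 0.332 + (-0.67) = -0.338
Right-hand sides:
  c_0 = sigma^2 (1 + theta_1 psi_1) = 4 * (1 + (0.332)(-0.338)) = 4 * 0.887784 = 3.551136
  c_1 = sigma^2 theta_1 = 4 * (0.332) = 1.328
  c_2 = 0
Equations for k = 0 and k = 1 (AR order 1):
  gamma(0) = phi_1 gamma(1) + c_0
  gamma(1) = phi_1 gamma(0) + c_1
Substituting the second into the first: gamma(0) (1 - phi_1^2) = c_0 + phi_1 c_1, so
  gamma(0) = (c_0 + phi_1 c_1) / (1 - phi_1^2) = (3.551136 + (-0.67)(1.328)) / (1 - (-0.67)^2) = 2.661376 / 0.5511 = 4.829207.
  gamma(1) = phi_1 gamma(0) + c_1 = (-0.67)(4.829207) + (1.328) = -1.907569.
Therefore gamma(1) = -1.9076 (to 4 decimal places).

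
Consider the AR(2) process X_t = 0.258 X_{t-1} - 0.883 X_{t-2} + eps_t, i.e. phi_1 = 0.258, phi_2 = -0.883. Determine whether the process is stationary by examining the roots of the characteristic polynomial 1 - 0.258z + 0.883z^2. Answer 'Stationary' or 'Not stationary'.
\text{Stationary}

The AR(p) characteristic polynomial is P(z) = 1 - 0.258z + 0.883z^2.
Stationarity requires all roots to lie outside the unit circle, i.e. |z| > 1 for every root.
Set 1 + (-0.258) z + (0.883) z^2 = 0, i.e. a z^2 + b z + c = 0 with a = 0.883, b = -0.258, c = 1.
Discriminant D = b^2 - 4ac = (-0.258)^2 - 4*(0.883)*1 = 0.066564 - (3.532) = -3.465436.
D < 0, so the roots are the complex-conjugate pair z = (-b +/- i sqrt(-D)) / (2a) = 0.1461 +/- 1.0541i.
For a conjugate pair |z|^2 = z * conj(z) = (product of roots) = c/a = 1/(0.883) = 1.132503, so |z| = sqrt(1.132503) = 1.0642 for both roots.
Moduli of all roots: 1.0642, 1.0642.
All moduli strictly greater than 1? Yes.
Verdict: Stationary.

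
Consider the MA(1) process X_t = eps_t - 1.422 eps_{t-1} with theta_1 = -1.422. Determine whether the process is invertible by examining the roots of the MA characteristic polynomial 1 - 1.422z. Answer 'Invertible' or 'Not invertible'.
\text{Not invertible}

The MA(q) characteristic polynomial is P(z) = 1 - 1.422z.
Invertibility requires all roots to lie outside the unit circle, i.e. |z| > 1 for every root.
This is linear in z: 1 + (-1.422) z = 0  =>  z = -1/(-1.422) = 0.703235,  |z| = 0.703235.
Moduli of all roots: 0.7032.
All moduli strictly greater than 1? No.
Verdict: Not invertible.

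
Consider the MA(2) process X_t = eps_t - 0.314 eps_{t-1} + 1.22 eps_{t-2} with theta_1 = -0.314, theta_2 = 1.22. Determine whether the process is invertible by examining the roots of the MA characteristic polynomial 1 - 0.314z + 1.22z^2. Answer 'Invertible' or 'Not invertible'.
\text{Not invertible}

The MA(q) characteristic polynomial is P(z) = 1 - 0.314z + 1.22z^2.
Invertibility requires all roots to lie outside the unit circle, i.e. |z| > 1 for every root.
Set 1 + (-0.314) z + (1.22) z^2 = 0, i.e. a z^2 + b z + c = 0 with a = 1.22, b = -0.314, c = 1.
Discriminant D = b^2 - 4ac = (-0.314)^2 - 4*(1.22)*1 = 0.098596 - (4.88) = -4.781404.
D < 0, so the roots are the complex-conjugate pair z = (-b +/- i sqrt(-D)) / (2a) = 0.1287 +/- 0.8962i.
For a conjugate pair |z|^2 = z * conj(z) = (product of roots) = c/a = 1/(1.22) = 0.819672, so |z| = sqrt(0.819672) = 0.9054 for both roots.
Moduli of all roots: 0.9054, 0.9054.
All moduli strictly greater than 1? No.
Verdict: Not invertible.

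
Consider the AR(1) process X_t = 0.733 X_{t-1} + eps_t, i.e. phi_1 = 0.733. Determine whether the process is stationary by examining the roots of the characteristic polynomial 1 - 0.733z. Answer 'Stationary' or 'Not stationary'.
\text{Stationary}

The AR(p) characteristic polynomial is P(z) = 1 - 0.733z.
Stationarity requires all roots to lie outside the unit circle, i.e. |z| > 1 for every root.
This is linear in z: 1 + (-0.733) z = 0  =>  z = -1/(-0.733) = 1.364256,  |z| = 1.364256.
Moduli of all roots: 1.3643.
All moduli strictly greater than 1? Yes.
Verdict: Stationary.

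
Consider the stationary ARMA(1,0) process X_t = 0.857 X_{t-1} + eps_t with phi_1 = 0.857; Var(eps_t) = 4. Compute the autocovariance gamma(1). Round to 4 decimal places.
\gamma(1) = 12.9090

Multiply the model equation by X_{t-k} and take expectations. With theta_0 = psi_0 = 1 and psi_j the MA(infinity) weights, this gives
  gamma(k) - sum_i phi_i gamma(k-i) = c_k,
  c_k = sigma^2 * sum_{j=k..q} theta_j psi_{j-k}   (c_k = 0 for k > q),
using gamma(-m) = gamma(m).
Pure AR (q = 0): c_0 = sigma^2 = 4, c_k = 0 for k >= 1.
Equations for k = 0 and k = 1 (AR order 1):
  gamma(0) = phi_1 gamma(1) + c_0
  gamma(1) = phi_1 gamma(0) + c_1
Substituting the second into the first: gamma(0) (1 - phi_1^2) = c_0 + phi_1 c_1, so
  gamma(0) = c_0 / (1 - phi_1^2) = 4 / (1 - (0.857)^2) = 4 / 0.265551 = 15.06302.
  gamma(1) = phi_1 gamma(0) = (0.857)(15.06302) = 12.909008.
Therefore gamma(1) = 12.9090 (to 4 decimal places).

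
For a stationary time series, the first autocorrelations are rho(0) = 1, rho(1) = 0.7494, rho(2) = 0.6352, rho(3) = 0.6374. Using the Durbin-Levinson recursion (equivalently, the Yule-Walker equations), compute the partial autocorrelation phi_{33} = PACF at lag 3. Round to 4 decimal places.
\phi_{33} = 0.2711

The PACF at lag k is phi_{kk}, the last component of the solution
to the Yule-Walker system G_k phi = r_k where
  (G_k)_{ij} = rho(|i - j|), (r_k)_i = rho(i), i,j = 1..k.
Equivalently, Durbin-Levinson gives phi_{kk} iteratively:
  phi_{11} = rho(1)
  phi_{kk} = [rho(k) - sum_{j=1..k-1} phi_{k-1,j} rho(k-j)]
            / [1 - sum_{j=1..k-1} phi_{k-1,j} rho(j)],
  phi_{k,j} = phi_{k-1,j} - phi_{kk} phi_{k-1,k-j},  j = 1..k-1.
Step k = 1:
  phi_11 = rho(1) = 0.7494.
Step k = 2:
  phi_22 = [rho(2) - phi_11 rho(1)] / [1 - phi_11 rho(1)] = [0.6352 - (0.7494)(0.7494)] / [1 - (0.7494)(0.7494)]
         = 0.07359964 / 0.43839964 = 0.167883.
  Update: phi_21 = phi_11 - phi_22 phi_11 = 0.7494 - (0.167883)(0.7494) = 0.623589.
Step k = 3:
  phi_33 = [rho(3) - phi_21 rho(2) - phi_22 rho(1)] / [1 - phi_21 rho(1) - phi_22 rho(2)]
    numerator   = 0.6374 - (0.623589)(0.6352) - (0.167883)(0.7494) = 0.11548521
    denominator = 1 - (0.623589)(0.7494) - (0.167883)(0.6352) = 0.42604355
  phi_33 = 0.11548521 / 0.42604355 = 0.2711.
Therefore phi_{33} = 0.2711.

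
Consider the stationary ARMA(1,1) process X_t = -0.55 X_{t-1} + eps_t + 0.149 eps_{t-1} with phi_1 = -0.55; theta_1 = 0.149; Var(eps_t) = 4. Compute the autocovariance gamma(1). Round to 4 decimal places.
\gamma(1) = -2.1112

Multiply the model equation by X_{t-k} and take expectations. With theta_0 = psi_0 = 1 and psi_j the MA(infinity) weights, this gives
  gamma(k) - sum_i phi_i gamma(k-i) = c_k,
  c_k = sigma^2 * sum_{j=k..q} theta_j psi_{j-k}   (c_k = 0 for k > q),
using gamma(-m) = gamma(m).
psi-weights needed (psi_j = theta_j + sum_i phi_i psi_{j-i}):
  psi_1 = theta_1 + phi_1 = 0.149 + (-0.55) = -0.401
Right-hand sides:
  c_0 = sigma^2 (1 + theta_1 psi_1) = 4 * (1 + (0.149)(-0.401)) = 4 * 0.940251 = 3.761004
  c_1 = sigma^2 theta_1 = 4 * (0.149) = 0.596
  c_2 = 0
Equations for k = 0 and k = 1 (AR order 1):
  gamma(0) = phi_1 gamma(1) + c_0
  gamma(1) = phi_1 gamma(0) + c_1
Substituting the second into the first: gamma(0) (1 - phi_1^2) = c_0 + phi_1 c_1, so
  gamma(0) = (c_0 + phi_1 c_1) / (1 - phi_1^2) = (3.761004 + (-0.55)(0.596)) / (1 - (-0.55)^2) = 3.433204 / 0.6975 = 4.922156.
  gamma(1) = phi_1 gamma(0) + c_1 = (-0.55)(4.922156) + (0.596) = -2.111186.
Therefore gamma(1) = -2.1112 (to 4 decimal places).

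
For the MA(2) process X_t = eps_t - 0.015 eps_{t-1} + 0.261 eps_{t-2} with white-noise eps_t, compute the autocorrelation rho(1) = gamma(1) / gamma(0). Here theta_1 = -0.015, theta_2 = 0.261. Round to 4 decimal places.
\rho(1) = -0.0177

For an MA(q) process with theta_0 = 1, the autocovariance is
  gamma(k) = sigma^2 * sum_{i=0..q-k} theta_i * theta_{i+k},
and rho(k) = gamma(k) / gamma(0). Sigma^2 cancels.
  numerator   = (1)*(-0.015) + (-0.015)*(0.261) = -0.018915.
  denominator = (1)^2 + (-0.015)^2 + (0.261)^2 = 1.068346.
  rho(1) = -0.018915 / 1.068346 = -0.0177.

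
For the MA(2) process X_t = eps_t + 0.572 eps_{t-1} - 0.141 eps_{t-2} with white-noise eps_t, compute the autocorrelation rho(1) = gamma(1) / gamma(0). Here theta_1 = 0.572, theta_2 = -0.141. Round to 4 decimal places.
\rho(1) = 0.3648

For an MA(q) process with theta_0 = 1, the autocovariance is
  gamma(k) = sigma^2 * sum_{i=0..q-k} theta_i * theta_{i+k},
and rho(k) = gamma(k) / gamma(0). Sigma^2 cancels.
  numerator   = (1)*(0.572) + (0.572)*(-0.141) = 0.491348.
  denominator = (1)^2 + (0.572)^2 + (-0.141)^2 = 1.347065.
  rho(1) = 0.491348 / 1.347065 = 0.3648.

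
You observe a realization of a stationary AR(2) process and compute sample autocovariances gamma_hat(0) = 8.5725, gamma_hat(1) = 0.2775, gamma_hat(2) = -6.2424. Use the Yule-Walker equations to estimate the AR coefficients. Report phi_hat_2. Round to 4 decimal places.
\hat\phi_{2} = -0.7300

The Yule-Walker equations for an AR(p) process read, in matrix form,
  Gamma_p phi = r_p,   with   (Gamma_p)_{ij} = gamma(|i - j|),
                       (r_p)_i = gamma(i),   i,j = 1..p.
Substitute the sample gammas (Toeplitz matrix and right-hand side of size 2):
  Gamma_p = [[8.5725, 0.2775], [0.2775, 8.5725]]
  r_p     = [0.2775, -6.2424]
Written out:
  8.5725 phi_1 + 0.2775 phi_2 = 0.2775
  0.2775 phi_1 + 8.5725 phi_2 = -6.2424
Solve by Cramer's rule:
  det = gamma(0)^2 - gamma(1)^2 = (8.5725)^2 - (0.2775)^2 = 73.48775625 - 0.07700625 = 73.41075
  phi_hat_1 = [gamma(1) gamma(0) - gamma(1) gamma(2)] / det = [(0.2775)(8.5725) - (0.2775)(-6.2424)] / 73.41075 = 4.11113475 / 73.41075 = 0.056
  phi_hat_2 = [gamma(0) gamma(2) - gamma(1)^2] / det = [(8.5725)(-6.2424) - (0.2775)^2] / 73.41075 = -53.58998025 / 73.41075 = -0.73
So phi_hat = [0.0560, -0.7300].
Therefore phi_hat_2 = -0.7300.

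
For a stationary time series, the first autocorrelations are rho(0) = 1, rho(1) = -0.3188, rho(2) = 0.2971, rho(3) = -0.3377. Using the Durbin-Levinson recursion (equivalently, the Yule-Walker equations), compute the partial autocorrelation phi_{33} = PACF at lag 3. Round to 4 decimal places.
\phi_{33} = -0.2269

The PACF at lag k is phi_{kk}, the last component of the solution
to the Yule-Walker system G_k phi = r_k where
  (G_k)_{ij} = rho(|i - j|), (r_k)_i = rho(i), i,j = 1..k.
Equivalently, Durbin-Levinson gives phi_{kk} iteratively:
  phi_{11} = rho(1)
  phi_{kk} = [rho(k) - sum_{j=1..k-1} phi_{k-1,j} rho(k-j)]
            / [1 - sum_{j=1..k-1} phi_{k-1,j} rho(j)],
  phi_{k,j} = phi_{k-1,j} - phi_{kk} phi_{k-1,k-j},  j = 1..k-1.
Step k = 1:
  phi_11 = rho(1) = -0.3188.
Step k = 2:
  phi_22 = [rho(2) - phi_11 rho(1)] / [1 - phi_11 rho(1)] = [0.2971 - (-0.3188)(-0.3188)] / [1 - (-0.3188)(-0.3188)]
         = 0.19546656 / 0.89836656 = 0.21758.
  Update: phi_21 = phi_11 - phi_22 phi_11 = -0.3188 - (0.21758)(-0.3188) = -0.249436.
Step k = 3:
  phi_33 = [rho(3) - phi_21 rho(2) - phi_22 rho(1)] / [1 - phi_21 rho(1) - phi_22 rho(2)]
    numerator   = -0.3377 - (-0.249436)(0.2971) - (0.21758)(-0.3188) = -0.19422822
    denominator = 1 - (-0.249436)(-0.3188) - (0.21758)(0.2971) = 0.85583695
  phi_33 = -0.19422822 / 0.85583695 = -0.2269.
Therefore phi_{33} = -0.2269.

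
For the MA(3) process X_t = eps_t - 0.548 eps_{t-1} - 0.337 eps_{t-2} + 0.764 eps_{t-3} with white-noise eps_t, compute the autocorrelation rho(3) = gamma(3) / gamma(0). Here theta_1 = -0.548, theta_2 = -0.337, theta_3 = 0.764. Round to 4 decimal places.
\rho(3) = 0.3825

For an MA(q) process with theta_0 = 1, the autocovariance is
  gamma(k) = sigma^2 * sum_{i=0..q-k} theta_i * theta_{i+k},
and rho(k) = gamma(k) / gamma(0). Sigma^2 cancels.
  numerator   = (1)*(0.764) = 0.764.
  denominator = (1)^2 + (-0.548)^2 + (-0.337)^2 + (0.764)^2 = 1.997569.
  rho(3) = 0.764 / 1.997569 = 0.3825.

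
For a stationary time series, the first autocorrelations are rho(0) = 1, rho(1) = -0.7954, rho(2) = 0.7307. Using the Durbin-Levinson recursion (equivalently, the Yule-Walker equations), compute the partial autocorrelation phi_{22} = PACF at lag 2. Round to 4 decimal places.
\phi_{22} = 0.2669

The PACF at lag k is phi_{kk}, the last component of the solution
to the Yule-Walker system G_k phi = r_k where
  (G_k)_{ij} = rho(|i - j|), (r_k)_i = rho(i), i,j = 1..k.
Equivalently, Durbin-Levinson gives phi_{kk} iteratively:
  phi_{11} = rho(1)
  phi_{kk} = [rho(k) - sum_{j=1..k-1} phi_{k-1,j} rho(k-j)]
            / [1 - sum_{j=1..k-1} phi_{k-1,j} rho(j)],
  phi_{k,j} = phi_{k-1,j} - phi_{kk} phi_{k-1,k-j},  j = 1..k-1.
Step k = 1:
  phi_11 = rho(1) = -0.7954.
Step k = 2:
  phi_22 = [rho(2) - phi_11 rho(1)] / [1 - phi_11 rho(1)] = [0.7307 - (-0.7954)(-0.7954)] / [1 - (-0.7954)(-0.7954)]
         = 0.09803884 / 0.36733884 = 0.2669.
Therefore phi_{22} = 0.2669.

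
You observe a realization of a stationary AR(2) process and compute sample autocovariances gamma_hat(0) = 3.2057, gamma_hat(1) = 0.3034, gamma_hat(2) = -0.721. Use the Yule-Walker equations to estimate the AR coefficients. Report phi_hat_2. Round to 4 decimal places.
\hat\phi_{2} = -0.2360

The Yule-Walker equations for an AR(p) process read, in matrix form,
  Gamma_p phi = r_p,   with   (Gamma_p)_{ij} = gamma(|i - j|),
                       (r_p)_i = gamma(i),   i,j = 1..p.
Substitute the sample gammas (Toeplitz matrix and right-hand side of size 2):
  Gamma_p = [[3.2057, 0.3034], [0.3034, 3.2057]]
  r_p     = [0.3034, -0.721]
Written out:
  3.2057 phi_1 + 0.3034 phi_2 = 0.3034
  0.3034 phi_1 + 3.2057 phi_2 = -0.721
Solve by Cramer's rule:
  det = gamma(0)^2 - gamma(1)^2 = (3.2057)^2 - (0.3034)^2 = 10.27651249 - 0.09205156 = 10.18446093
  phi_hat_1 = [gamma(1) gamma(0) - gamma(1) gamma(2)] / det = [(0.3034)(3.2057) - (0.3034)(-0.721)] / 10.18446093 = 1.19136078 / 10.18446093 = 0.117
  phi_hat_2 = [gamma(0) gamma(2) - gamma(1)^2] / det = [(3.2057)(-0.721) - (0.3034)^2] / 10.18446093 = -2.40336126 / 10.18446093 = -0.236
So phi_hat = [0.1170, -0.2360].
Therefore phi_hat_2 = -0.2360.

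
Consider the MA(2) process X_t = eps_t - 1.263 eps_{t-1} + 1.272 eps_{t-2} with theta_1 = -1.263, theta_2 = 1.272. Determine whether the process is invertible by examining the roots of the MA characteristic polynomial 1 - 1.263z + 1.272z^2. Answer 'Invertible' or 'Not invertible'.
\text{Not invertible}

The MA(q) characteristic polynomial is P(z) = 1 - 1.263z + 1.272z^2.
Invertibility requires all roots to lie outside the unit circle, i.e. |z| > 1 for every root.
Set 1 + (-1.263) z + (1.272) z^2 = 0, i.e. a z^2 + b z + c = 0 with a = 1.272, b = -1.263, c = 1.
Discriminant D = b^2 - 4ac = (-1.263)^2 - 4*(1.272)*1 = 1.595169 - (5.088) = -3.492831.
D < 0, so the roots are the complex-conjugate pair z = (-b +/- i sqrt(-D)) / (2a) = 0.4965 +/- 0.7346i.
For a conjugate pair |z|^2 = z * conj(z) = (product of roots) = c/a = 1/(1.272) = 0.786164, so |z| = sqrt(0.786164) = 0.8867 for both roots.
Moduli of all roots: 0.8867, 0.8867.
All moduli strictly greater than 1? No.
Verdict: Not invertible.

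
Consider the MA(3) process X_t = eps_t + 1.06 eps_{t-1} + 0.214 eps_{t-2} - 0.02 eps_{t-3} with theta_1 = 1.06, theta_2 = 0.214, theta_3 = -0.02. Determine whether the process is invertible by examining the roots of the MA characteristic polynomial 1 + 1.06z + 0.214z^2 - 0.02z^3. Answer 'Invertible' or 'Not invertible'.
\text{Invertible}

The MA(q) characteristic polynomial is P(z) = 1 + 1.06z + 0.214z^2 - 0.02z^3.
Invertibility requires all roots to lie outside the unit circle, i.e. |z| > 1 for every root.
Degree 3: look for a simple real root z0 first, then factor out (1 - z/z0) and solve the remaining quadratic.
Testing z0 = -2.5: P(-2.5) = 1 + (1.06)(-2.5) + (0.214)(-2.5)^2 + (-0.02)(-2.5)^3
  = 1 + (-2.65) + (1.3375) + (0.3125) = 0.  So z_0 = -2.5 is a root, |z_0| = 2.5.
Divide out the factor (1 + 0.4 z) = (1 - z/z0) (since 1/z0 = -0.4):
  P(z) = (1 + 0.4 z)(1 + (0.66) z + (-0.05) z^2)
  [check: z-coef 0.66 - (-0.4) = 1.06; z^2-coef -0.05 - (-0.4)(0.66) = 0.214; z^3-coef -(-0.4)(-0.05) = -0.02.]
Remaining roots from the quadratic factor 1 + (0.66) z + (-0.05) z^2:
  Set 1 + (0.66) z + (-0.05) z^2 = 0, i.e. a z^2 + b z + c = 0 with a = -0.05, b = 0.66, c = 1.
  Discriminant D = b^2 - 4ac = (0.66)^2 - 4*(-0.05)*1 = 0.4356 - (-0.2) = 0.6356.
  D >= 0, so the roots are real: z = (-b +/- sqrt(D)) / (2a) = (-0.66 +/- 0.797245) / (-0.1).
    z_1 = (-0.66 + 0.797245) / (-0.1) = -1.3725,   |z_1| = 1.3725.
    z_2 = (-0.66 - 0.797245) / (-0.1) = 14.5725,   |z_2| = 14.5725.
Moduli of all roots: 2.5000, 1.3725, 14.5725.
All moduli strictly greater than 1? Yes.
Verdict: Invertible.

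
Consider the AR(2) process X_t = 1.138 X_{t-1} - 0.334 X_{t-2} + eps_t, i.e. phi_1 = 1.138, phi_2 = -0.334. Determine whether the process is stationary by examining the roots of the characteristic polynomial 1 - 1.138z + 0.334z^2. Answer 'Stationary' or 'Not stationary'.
\text{Stationary}

The AR(p) characteristic polynomial is P(z) = 1 - 1.138z + 0.334z^2.
Stationarity requires all roots to lie outside the unit circle, i.e. |z| > 1 for every root.
Set 1 + (-1.138) z + (0.334) z^2 = 0, i.e. a z^2 + b z + c = 0 with a = 0.334, b = -1.138, c = 1.
Discriminant D = b^2 - 4ac = (-1.138)^2 - 4*(0.334)*1 = 1.295044 - (1.336) = -0.040956.
D < 0, so the roots are the complex-conjugate pair z = (-b +/- i sqrt(-D)) / (2a) = 1.7036 +/- 0.303i.
For a conjugate pair |z|^2 = z * conj(z) = (product of roots) = c/a = 1/(0.334) = 2.994012, so |z| = sqrt(2.994012) = 1.7303 for both roots.
Moduli of all roots: 1.7303, 1.7303.
All moduli strictly greater than 1? Yes.
Verdict: Stationary.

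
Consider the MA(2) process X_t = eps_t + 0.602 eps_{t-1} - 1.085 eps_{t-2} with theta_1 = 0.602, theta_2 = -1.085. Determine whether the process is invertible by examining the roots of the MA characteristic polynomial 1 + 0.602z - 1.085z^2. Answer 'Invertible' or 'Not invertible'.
\text{Not invertible}

The MA(q) characteristic polynomial is P(z) = 1 + 0.602z - 1.085z^2.
Invertibility requires all roots to lie outside the unit circle, i.e. |z| > 1 for every root.
Set 1 + (0.602) z + (-1.085) z^2 = 0, i.e. a z^2 + b z + c = 0 with a = -1.085, b = 0.602, c = 1.
Discriminant D = b^2 - 4ac = (0.602)^2 - 4*(-1.085)*1 = 0.362404 - (-4.34) = 4.702404.
D >= 0, so the roots are real: z = (-b +/- sqrt(D)) / (2a) = (-0.602 +/- 2.168503) / (-2.17).
  z_1 = (-0.602 + 2.168503) / (-2.17) = -0.7219,   |z_1| = 0.7219.
  z_2 = (-0.602 - 2.168503) / (-2.17) = 1.2767,   |z_2| = 1.2767.
Moduli of all roots: 0.7219, 1.2767.
All moduli strictly greater than 1? No.
Verdict: Not invertible.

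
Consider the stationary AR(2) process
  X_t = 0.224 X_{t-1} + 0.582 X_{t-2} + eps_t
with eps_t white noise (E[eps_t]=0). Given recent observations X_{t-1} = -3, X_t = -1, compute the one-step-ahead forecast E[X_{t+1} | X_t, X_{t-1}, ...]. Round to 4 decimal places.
E[X_{t+1} \mid \mathcal F_t] = -1.9700

For an AR(p) model X_t = c + sum_i phi_i X_{t-i} + eps_t, the
one-step-ahead conditional mean is
  E[X_{t+1} | X_t, ...] = c + sum_i phi_i X_{t+1-i}.
Substitute known values:
  E[X_{t+1} | ...] = (0.224) * (-1) + (0.582) * (-3)
                   = -1.9700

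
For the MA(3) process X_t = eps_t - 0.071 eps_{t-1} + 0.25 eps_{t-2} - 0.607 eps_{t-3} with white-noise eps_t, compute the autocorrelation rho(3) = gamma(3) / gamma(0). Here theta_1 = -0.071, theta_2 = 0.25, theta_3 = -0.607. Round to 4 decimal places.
\rho(3) = -0.4227

For an MA(q) process with theta_0 = 1, the autocovariance is
  gamma(k) = sigma^2 * sum_{i=0..q-k} theta_i * theta_{i+k},
and rho(k) = gamma(k) / gamma(0). Sigma^2 cancels.
  numerator   = (1)*(-0.607) = -0.607.
  denominator = (1)^2 + (-0.071)^2 + (0.25)^2 + (-0.607)^2 = 1.43599.
  rho(3) = -0.607 / 1.43599 = -0.4227.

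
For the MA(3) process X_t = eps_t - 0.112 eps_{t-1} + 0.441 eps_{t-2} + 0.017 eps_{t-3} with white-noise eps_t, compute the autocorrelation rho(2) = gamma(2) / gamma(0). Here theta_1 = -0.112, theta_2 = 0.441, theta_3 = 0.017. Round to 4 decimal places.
\rho(2) = 0.3637

For an MA(q) process with theta_0 = 1, the autocovariance is
  gamma(k) = sigma^2 * sum_{i=0..q-k} theta_i * theta_{i+k},
and rho(k) = gamma(k) / gamma(0). Sigma^2 cancels.
  numerator   = (1)*(0.441) + (-0.112)*(0.017) = 0.439096.
  denominator = (1)^2 + (-0.112)^2 + (0.441)^2 + (0.017)^2 = 1.207314.
  rho(2) = 0.439096 / 1.207314 = 0.3637.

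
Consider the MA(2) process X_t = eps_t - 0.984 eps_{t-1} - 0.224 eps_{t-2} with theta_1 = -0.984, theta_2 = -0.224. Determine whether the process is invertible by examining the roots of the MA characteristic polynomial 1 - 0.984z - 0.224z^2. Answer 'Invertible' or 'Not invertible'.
\text{Not invertible}

The MA(q) characteristic polynomial is P(z) = 1 - 0.984z - 0.224z^2.
Invertibility requires all roots to lie outside the unit circle, i.e. |z| > 1 for every root.
Set 1 + (-0.984) z + (-0.224) z^2 = 0, i.e. a z^2 + b z + c = 0 with a = -0.224, b = -0.984, c = 1.
Discriminant D = b^2 - 4ac = (-0.984)^2 - 4*(-0.224)*1 = 0.968256 - (-0.896) = 1.864256.
D >= 0, so the roots are real: z = (-b +/- sqrt(D)) / (2a) = (0.984 +/- 1.365378) / (-0.448).
  z_1 = (0.984 + 1.365378) / (-0.448) = -5.2441,   |z_1| = 5.2441.
  z_2 = (0.984 - 1.365378) / (-0.448) = 0.8513,   |z_2| = 0.8513.
Moduli of all roots: 5.2441, 0.8513.
All moduli strictly greater than 1? No.
Verdict: Not invertible.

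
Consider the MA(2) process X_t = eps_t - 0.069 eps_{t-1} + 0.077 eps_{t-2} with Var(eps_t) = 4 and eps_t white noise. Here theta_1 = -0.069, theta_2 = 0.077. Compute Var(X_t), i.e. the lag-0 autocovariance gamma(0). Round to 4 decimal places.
\gamma(0) = 4.0428

For an MA(q) process X_t = eps_t + sum_i theta_i eps_{t-i} with
Var(eps_t) = sigma^2, the variance is
  gamma(0) = sigma^2 * (1 + sum_i theta_i^2).
  sum_i theta_i^2 = (-0.069)^2 + (0.077)^2 = 0.004761 + 0.005929 = 0.01069.
  gamma(0) = 4 * (1 + 0.01069) = 4 * 1.01069 = 4.04276, which rounds to 4.0428.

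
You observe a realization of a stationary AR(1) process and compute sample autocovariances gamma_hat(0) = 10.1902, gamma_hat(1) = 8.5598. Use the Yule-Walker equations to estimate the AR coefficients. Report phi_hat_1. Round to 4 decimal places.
\hat\phi_{1} = 0.8400

The Yule-Walker equations for an AR(p) process read, in matrix form,
  Gamma_p phi = r_p,   with   (Gamma_p)_{ij} = gamma(|i - j|),
                       (r_p)_i = gamma(i),   i,j = 1..p.
Substitute the sample gammas (Toeplitz matrix and right-hand side of size 1):
  Gamma_p = [[10.1902]]
  r_p     = [8.5598]
With p = 1 this is the single equation gamma(0) phi_1 = gamma(1):
  phi_hat_1 = gamma(1) / gamma(0) = 8.5598 / 10.1902 = 0.8400.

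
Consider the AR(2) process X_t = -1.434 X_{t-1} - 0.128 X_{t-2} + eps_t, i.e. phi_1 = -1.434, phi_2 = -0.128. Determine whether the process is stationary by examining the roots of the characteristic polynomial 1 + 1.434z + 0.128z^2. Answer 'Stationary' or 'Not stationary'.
\text{Not stationary}

The AR(p) characteristic polynomial is P(z) = 1 + 1.434z + 0.128z^2.
Stationarity requires all roots to lie outside the unit circle, i.e. |z| > 1 for every root.
Set 1 + (1.434) z + (0.128) z^2 = 0, i.e. a z^2 + b z + c = 0 with a = 0.128, b = 1.434, c = 1.
Discriminant D = b^2 - 4ac = (1.434)^2 - 4*(0.128)*1 = 2.056356 - (0.512) = 1.544356.
D >= 0, so the roots are real: z = (-b +/- sqrt(D)) / (2a) = (-1.434 +/- 1.242721) / (0.256).
  z_1 = (-1.434 + 1.242721) / (0.256) = -0.7472,   |z_1| = 0.7472.
  z_2 = (-1.434 - 1.242721) / (0.256) = -10.4559,   |z_2| = 10.4559.
Moduli of all roots: 0.7472, 10.4559.
All moduli strictly greater than 1? No.
Verdict: Not stationary.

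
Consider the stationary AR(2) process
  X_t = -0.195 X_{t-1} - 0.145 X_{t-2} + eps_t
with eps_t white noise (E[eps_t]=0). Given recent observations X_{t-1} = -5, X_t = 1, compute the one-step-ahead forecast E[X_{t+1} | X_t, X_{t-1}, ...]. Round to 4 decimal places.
E[X_{t+1} \mid \mathcal F_t] = 0.5300

For an AR(p) model X_t = c + sum_i phi_i X_{t-i} + eps_t, the
one-step-ahead conditional mean is
  E[X_{t+1} | X_t, ...] = c + sum_i phi_i X_{t+1-i}.
Substitute known values:
  E[X_{t+1} | ...] = (-0.195) * (1) + (-0.145) * (-5)
                   = 0.5300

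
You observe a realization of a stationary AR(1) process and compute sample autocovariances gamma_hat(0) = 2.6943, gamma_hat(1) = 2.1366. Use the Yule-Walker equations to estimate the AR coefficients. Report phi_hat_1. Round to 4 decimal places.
\hat\phi_{1} = 0.7930

The Yule-Walker equations for an AR(p) process read, in matrix form,
  Gamma_p phi = r_p,   with   (Gamma_p)_{ij} = gamma(|i - j|),
                       (r_p)_i = gamma(i),   i,j = 1..p.
Substitute the sample gammas (Toeplitz matrix and right-hand side of size 1):
  Gamma_p = [[2.6943]]
  r_p     = [2.1366]
With p = 1 this is the single equation gamma(0) phi_1 = gamma(1):
  phi_hat_1 = gamma(1) / gamma(0) = 2.1366 / 2.6943 = 0.7930.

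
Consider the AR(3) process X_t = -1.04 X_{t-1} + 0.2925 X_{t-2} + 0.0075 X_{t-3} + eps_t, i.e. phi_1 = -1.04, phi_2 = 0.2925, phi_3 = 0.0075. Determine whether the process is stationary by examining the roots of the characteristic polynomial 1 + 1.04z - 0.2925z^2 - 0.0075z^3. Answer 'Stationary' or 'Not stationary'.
\text{Not stationary}

The AR(p) characteristic polynomial is P(z) = 1 + 1.04z - 0.2925z^2 - 0.0075z^3.
Stationarity requires all roots to lie outside the unit circle, i.e. |z| > 1 for every root.
Degree 3: look for a simple real root z0 first, then factor out (1 - z/z0) and solve the remaining quadratic.
Testing z0 = 4: P(4) = 1 + (1.04)(4) + (-0.2925)(4)^2 + (-0.0075)(4)^3
  = 1 + (4.16) + (-4.68) + (-0.48) = 0.  So z_0 = 4 is a root, |z_0| = 4.
Divide out the factor (1 - 0.25 z) = (1 - z/z0) (since 1/z0 = 0.25):
  P(z) = (1 - 0.25 z)(1 + (1.29) z + (0.03) z^2)
  [check: z-coef 1.29 - (0.25) = 1.04; z^2-coef 0.03 - (0.25)(1.29) = -0.2925; z^3-coef -(0.25)(0.03) = -0.0075.]
Remaining roots from the quadratic factor 1 + (1.29) z + (0.03) z^2:
  Set 1 + (1.29) z + (0.03) z^2 = 0, i.e. a z^2 + b z + c = 0 with a = 0.03, b = 1.29, c = 1.
  Discriminant D = b^2 - 4ac = (1.29)^2 - 4*(0.03)*1 = 1.6641 - (0.12) = 1.5441.
  D >= 0, so the roots are real: z = (-b +/- sqrt(D)) / (2a) = (-1.29 +/- 1.242618) / (0.06).
    z_1 = (-1.29 + 1.242618) / (0.06) = -0.7897,   |z_1| = 0.7897.
    z_2 = (-1.29 - 1.242618) / (0.06) = -42.2103,   |z_2| = 42.2103.
Moduli of all roots: 4.0000, 0.7897, 42.2103.
All moduli strictly greater than 1? No.
Verdict: Not stationary.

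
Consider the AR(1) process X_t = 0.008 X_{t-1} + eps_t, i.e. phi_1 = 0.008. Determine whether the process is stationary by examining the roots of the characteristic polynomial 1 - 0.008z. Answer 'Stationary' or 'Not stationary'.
\text{Stationary}

The AR(p) characteristic polynomial is P(z) = 1 - 0.008z.
Stationarity requires all roots to lie outside the unit circle, i.e. |z| > 1 for every root.
This is linear in z: 1 + (-0.008) z = 0  =>  z = -1/(-0.008) = 125,  |z| = 125.
Moduli of all roots: 125.0000.
All moduli strictly greater than 1? Yes.
Verdict: Stationary.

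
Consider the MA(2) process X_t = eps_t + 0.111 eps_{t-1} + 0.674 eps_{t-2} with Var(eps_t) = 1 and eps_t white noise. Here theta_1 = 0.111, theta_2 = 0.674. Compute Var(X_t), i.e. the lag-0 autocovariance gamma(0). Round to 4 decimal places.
\gamma(0) = 1.4666

For an MA(q) process X_t = eps_t + sum_i theta_i eps_{t-i} with
Var(eps_t) = sigma^2, the variance is
  gamma(0) = sigma^2 * (1 + sum_i theta_i^2).
  sum_i theta_i^2 = (0.111)^2 + (0.674)^2 = 0.012321 + 0.454276 = 0.466597.
  gamma(0) = 1 * (1 + 0.466597) = 1 * 1.466597 = 1.466597, which rounds to 1.4666.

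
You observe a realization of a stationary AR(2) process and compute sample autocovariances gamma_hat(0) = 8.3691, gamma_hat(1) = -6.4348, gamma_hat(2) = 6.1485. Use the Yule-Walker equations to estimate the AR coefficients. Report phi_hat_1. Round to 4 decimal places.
\hat\phi_{1} = -0.4990

The Yule-Walker equations for an AR(p) process read, in matrix form,
  Gamma_p phi = r_p,   with   (Gamma_p)_{ij} = gamma(|i - j|),
                       (r_p)_i = gamma(i),   i,j = 1..p.
Substitute the sample gammas (Toeplitz matrix and right-hand side of size 2):
  Gamma_p = [[8.3691, -6.4348], [-6.4348, 8.3691]]
  r_p     = [-6.4348, 6.1485]
Written out:
  8.3691 phi_1 - 6.4348 phi_2 = -6.4348
  -6.4348 phi_1 + 8.3691 phi_2 = 6.1485
Solve by Cramer's rule:
  det = gamma(0)^2 - gamma(1)^2 = (8.3691)^2 - (-6.4348)^2 = 70.04183481 - 41.40665104 = 28.63518377
  phi_hat_1 = [gamma(1) gamma(0) - gamma(1) gamma(2)] / det = [(-6.4348)(8.3691) - (-6.4348)(6.1485)] / 28.63518377 = -14.28911688 / 28.63518377 = -0.499
  phi_hat_2 = [gamma(0) gamma(2) - gamma(1)^2] / det = [(8.3691)(6.1485) - (-6.4348)^2] / 28.63518377 = 10.05076031 / 28.63518377 = 0.351
So phi_hat = [-0.4990, 0.3510].
Therefore phi_hat_1 = -0.4990.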